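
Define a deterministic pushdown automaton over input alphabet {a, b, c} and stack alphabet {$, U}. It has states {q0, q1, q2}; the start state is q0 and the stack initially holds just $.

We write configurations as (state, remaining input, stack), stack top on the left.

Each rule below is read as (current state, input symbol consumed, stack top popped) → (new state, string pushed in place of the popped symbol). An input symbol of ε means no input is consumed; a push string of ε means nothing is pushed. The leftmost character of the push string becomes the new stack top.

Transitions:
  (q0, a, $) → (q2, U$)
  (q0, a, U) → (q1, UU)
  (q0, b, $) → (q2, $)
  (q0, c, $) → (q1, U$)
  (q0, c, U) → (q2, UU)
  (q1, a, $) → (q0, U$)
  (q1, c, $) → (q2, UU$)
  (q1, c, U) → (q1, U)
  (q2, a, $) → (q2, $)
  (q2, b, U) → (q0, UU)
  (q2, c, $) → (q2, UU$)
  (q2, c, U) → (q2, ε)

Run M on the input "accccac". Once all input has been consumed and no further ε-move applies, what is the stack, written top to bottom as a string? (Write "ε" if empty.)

UU$

(q0, accccac, $) ⊢ (q2, ccccac, U$) ⊢ (q2, cccac, $) ⊢ (q2, ccac, UU$) ⊢ (q2, cac, U$) ⊢ (q2, ac, $) ⊢ (q2, c, $) ⊢ (q2, ε, UU$)
All input consumed in state q2 with stack UU$.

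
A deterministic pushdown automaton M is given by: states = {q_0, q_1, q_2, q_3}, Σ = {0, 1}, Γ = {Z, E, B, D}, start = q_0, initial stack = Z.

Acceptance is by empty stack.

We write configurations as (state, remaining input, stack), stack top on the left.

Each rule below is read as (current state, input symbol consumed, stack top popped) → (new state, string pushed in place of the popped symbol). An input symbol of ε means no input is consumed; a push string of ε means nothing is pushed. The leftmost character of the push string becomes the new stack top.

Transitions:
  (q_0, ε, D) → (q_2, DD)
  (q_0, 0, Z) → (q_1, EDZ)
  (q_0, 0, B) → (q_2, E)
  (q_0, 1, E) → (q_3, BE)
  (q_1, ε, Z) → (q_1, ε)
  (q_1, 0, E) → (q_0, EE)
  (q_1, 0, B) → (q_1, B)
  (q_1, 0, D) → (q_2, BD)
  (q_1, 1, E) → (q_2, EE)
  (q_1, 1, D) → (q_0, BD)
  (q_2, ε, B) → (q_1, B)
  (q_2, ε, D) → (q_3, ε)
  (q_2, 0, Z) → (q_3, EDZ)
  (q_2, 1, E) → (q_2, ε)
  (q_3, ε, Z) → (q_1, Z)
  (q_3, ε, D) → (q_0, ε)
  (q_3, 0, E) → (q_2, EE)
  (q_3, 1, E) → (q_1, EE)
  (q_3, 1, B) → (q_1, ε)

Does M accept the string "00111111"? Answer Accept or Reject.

Accept

(q_0, 00111111, Z) ⊢ (q_1, 0111111, EDZ) ⊢ (q_0, 111111, EEDZ) ⊢ (q_3, 11111, BEEDZ) ⊢ (q_1, 1111, EEDZ) ⊢ (q_2, 111, EEEDZ) ⊢ (q_2, 11, EEDZ) ⊢ (q_2, 1, EDZ) ⊢ (q_2, ε, DZ) ⊢ (q_3, ε, Z) ⊢ (q_1, ε, Z) ⊢ (q_1, ε, ε)
All input consumed and the stack is empty.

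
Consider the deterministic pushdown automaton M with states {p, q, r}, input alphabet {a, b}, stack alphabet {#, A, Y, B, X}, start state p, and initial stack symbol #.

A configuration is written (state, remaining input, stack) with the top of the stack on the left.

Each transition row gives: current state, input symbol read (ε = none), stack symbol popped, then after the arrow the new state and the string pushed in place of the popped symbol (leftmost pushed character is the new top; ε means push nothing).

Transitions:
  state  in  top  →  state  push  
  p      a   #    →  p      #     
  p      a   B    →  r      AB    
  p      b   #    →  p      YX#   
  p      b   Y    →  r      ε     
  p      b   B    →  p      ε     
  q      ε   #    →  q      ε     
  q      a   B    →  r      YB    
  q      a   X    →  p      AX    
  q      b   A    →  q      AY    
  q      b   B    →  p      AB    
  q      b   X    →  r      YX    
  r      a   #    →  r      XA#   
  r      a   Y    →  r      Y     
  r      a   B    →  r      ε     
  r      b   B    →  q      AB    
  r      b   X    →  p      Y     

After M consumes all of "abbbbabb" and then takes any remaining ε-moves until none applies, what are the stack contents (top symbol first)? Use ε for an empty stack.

(p, abbbbabb, #) ⊢ (p, bbbbabb, #) ⊢ (p, bbbabb, YX#) ⊢ (r, bbabb, X#) ⊢ (p, babb, Y#) ⊢ (r, abb, #) ⊢ (r, bb, XA#) ⊢ (p, b, YA#) ⊢ (r, ε, A#)
All input consumed in state r with stack A#.

A#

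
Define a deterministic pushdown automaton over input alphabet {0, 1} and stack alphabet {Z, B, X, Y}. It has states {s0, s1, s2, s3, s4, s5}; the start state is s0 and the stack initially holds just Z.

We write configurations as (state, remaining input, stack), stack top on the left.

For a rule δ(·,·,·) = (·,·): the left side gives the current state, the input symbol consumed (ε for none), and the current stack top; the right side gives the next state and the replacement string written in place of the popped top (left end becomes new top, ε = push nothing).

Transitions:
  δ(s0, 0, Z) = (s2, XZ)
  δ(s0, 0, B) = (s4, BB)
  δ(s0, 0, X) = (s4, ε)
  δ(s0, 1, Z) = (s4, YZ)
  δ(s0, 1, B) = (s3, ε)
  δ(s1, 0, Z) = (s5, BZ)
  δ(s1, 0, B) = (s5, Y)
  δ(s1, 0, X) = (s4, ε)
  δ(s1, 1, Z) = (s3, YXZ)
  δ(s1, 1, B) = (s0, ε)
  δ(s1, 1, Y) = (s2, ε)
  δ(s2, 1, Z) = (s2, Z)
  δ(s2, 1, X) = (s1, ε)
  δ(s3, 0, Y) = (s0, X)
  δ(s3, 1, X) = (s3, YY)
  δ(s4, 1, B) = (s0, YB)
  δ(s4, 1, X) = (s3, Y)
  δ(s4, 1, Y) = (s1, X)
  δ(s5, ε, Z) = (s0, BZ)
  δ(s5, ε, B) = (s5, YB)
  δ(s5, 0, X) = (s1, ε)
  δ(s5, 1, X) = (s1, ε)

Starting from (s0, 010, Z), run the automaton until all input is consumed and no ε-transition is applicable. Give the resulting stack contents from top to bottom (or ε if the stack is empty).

YBZ

(s0, 010, Z)
  read 0, top Z: go to s2, push XZ → (s2, 10, XZ)
  read 1, top X: go to s1, push ε → (s1, 0, Z)
  read 0, top Z: go to s5, push BZ → (s5, ε, BZ)
  ε-move, top B: go to s5, push YB → (s5, ε, YBZ)
All input consumed in state s5 with stack YBZ.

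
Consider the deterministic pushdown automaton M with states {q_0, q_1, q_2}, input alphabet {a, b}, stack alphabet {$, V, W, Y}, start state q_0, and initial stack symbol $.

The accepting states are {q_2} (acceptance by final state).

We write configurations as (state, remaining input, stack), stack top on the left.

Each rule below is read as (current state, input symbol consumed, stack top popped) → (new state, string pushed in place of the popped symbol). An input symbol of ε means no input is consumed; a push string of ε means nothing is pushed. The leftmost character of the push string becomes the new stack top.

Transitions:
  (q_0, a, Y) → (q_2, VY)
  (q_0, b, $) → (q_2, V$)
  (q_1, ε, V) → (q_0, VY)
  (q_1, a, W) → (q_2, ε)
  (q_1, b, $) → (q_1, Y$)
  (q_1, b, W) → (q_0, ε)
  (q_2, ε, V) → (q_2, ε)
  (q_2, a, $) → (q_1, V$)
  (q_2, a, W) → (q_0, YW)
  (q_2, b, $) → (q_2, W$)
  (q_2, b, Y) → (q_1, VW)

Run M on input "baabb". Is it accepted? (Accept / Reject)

Reject

(q_0, baabb, $)
  read b, top $: go to q_2, push V$ → (q_2, aabb, V$)
  ε-move, top V: go to q_2, push ε → (q_2, aabb, $)
  read a, top $: go to q_1, push V$ → (q_1, abb, V$)
  ε-move, top V: go to q_0, push VY → (q_0, abb, VY$)
No transition applies at (q_0, abb, VY$); input not fully consumed.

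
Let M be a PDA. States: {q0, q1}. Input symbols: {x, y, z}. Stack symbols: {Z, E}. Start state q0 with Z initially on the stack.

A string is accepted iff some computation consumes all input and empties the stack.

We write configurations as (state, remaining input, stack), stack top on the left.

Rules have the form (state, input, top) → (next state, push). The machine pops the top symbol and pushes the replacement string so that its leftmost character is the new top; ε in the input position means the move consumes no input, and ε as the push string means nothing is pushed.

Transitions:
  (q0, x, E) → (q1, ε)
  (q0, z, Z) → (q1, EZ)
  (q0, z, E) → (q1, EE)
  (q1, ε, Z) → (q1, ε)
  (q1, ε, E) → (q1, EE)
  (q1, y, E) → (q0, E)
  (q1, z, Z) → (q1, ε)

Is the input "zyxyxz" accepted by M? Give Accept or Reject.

One accepting computation: (q0, zyxyxz, Z) ⊢ (q1, yxyxz, EZ) ⊢ (q1, yxyxz, EEZ) ⊢ (q0, xyxz, EEZ) ⊢ (q1, yxz, EZ) ⊢ (q0, xz, EZ) ⊢ (q1, z, Z) ⊢ (q1, ε, ε)
All input consumed and the stack is empty.

Accept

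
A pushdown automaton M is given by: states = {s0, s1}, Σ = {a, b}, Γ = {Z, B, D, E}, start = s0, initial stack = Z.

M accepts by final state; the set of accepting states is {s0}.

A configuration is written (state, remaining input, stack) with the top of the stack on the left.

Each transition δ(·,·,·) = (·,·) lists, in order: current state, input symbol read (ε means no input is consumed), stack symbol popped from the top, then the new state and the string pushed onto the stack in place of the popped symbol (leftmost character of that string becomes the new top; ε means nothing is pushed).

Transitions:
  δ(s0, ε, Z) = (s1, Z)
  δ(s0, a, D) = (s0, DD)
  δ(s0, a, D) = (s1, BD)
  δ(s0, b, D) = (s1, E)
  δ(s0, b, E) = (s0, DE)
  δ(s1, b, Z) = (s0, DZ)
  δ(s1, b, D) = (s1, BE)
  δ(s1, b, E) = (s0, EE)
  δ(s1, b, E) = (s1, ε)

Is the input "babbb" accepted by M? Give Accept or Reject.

Accept

One accepting computation: (s0, babbb, Z) ⊢ (s1, babbb, Z) ⊢ (s0, abbb, DZ) ⊢ (s0, bbb, DDZ) ⊢ (s1, bb, EDZ) ⊢ (s0, b, EEDZ) ⊢ (s0, ε, DEEDZ)
All input consumed and state s0 ∈ F.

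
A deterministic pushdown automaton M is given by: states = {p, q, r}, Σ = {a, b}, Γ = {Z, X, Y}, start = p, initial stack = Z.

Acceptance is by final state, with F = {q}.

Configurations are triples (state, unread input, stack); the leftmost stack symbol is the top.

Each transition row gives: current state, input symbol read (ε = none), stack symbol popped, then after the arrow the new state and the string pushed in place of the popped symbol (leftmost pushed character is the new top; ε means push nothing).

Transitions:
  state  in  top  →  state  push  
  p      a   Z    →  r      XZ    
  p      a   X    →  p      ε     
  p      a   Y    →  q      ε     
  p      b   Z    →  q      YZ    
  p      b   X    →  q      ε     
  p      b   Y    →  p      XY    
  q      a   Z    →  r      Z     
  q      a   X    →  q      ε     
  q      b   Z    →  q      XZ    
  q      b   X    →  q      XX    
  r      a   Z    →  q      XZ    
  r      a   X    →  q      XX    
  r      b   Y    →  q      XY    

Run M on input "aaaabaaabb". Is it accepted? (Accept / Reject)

Accept

(p, aaaabaaabb, Z) ⊢ (r, aaabaaabb, XZ) ⊢ (q, aabaaabb, XXZ) ⊢ (q, abaaabb, XZ) ⊢ (q, baaabb, Z) ⊢ (q, aaabb, XZ) ⊢ (q, aabb, Z) ⊢ (r, abb, Z) ⊢ (q, bb, XZ) ⊢ (q, b, XXZ) ⊢ (q, ε, XXXZ)
All input consumed; state q ∈ F.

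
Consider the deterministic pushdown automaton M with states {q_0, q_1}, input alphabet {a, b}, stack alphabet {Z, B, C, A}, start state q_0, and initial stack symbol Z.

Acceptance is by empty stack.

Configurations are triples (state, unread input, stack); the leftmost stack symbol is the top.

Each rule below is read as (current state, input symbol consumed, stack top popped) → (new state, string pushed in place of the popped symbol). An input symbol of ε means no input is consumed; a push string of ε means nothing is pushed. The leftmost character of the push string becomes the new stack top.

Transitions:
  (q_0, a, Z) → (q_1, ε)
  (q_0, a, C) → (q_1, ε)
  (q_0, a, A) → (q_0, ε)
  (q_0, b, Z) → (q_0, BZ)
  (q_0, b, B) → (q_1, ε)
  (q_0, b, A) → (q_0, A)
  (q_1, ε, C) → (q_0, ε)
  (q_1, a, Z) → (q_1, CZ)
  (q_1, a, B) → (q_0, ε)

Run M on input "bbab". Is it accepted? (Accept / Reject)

(q_0, bbab, Z) ⊢ (q_0, bab, BZ) ⊢ (q_1, ab, Z) ⊢ (q_1, b, CZ) ⊢ (q_0, b, Z) ⊢ (q_0, ε, BZ)
All input consumed; stack is BZ, not empty, and no further ε-move applies.

Reject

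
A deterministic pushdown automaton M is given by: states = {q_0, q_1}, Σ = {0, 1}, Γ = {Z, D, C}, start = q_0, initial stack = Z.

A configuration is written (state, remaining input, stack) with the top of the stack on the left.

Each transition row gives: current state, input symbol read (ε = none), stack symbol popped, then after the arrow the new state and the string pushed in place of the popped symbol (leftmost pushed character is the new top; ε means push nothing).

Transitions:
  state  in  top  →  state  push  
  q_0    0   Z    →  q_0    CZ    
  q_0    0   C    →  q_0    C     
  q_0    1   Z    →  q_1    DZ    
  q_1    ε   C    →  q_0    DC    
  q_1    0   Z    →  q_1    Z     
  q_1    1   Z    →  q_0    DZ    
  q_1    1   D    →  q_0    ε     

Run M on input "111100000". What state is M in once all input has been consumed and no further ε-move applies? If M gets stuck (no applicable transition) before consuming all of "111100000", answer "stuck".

q_0

(q_0, 111100000, Z) ⊢ (q_1, 11100000, DZ) ⊢ (q_0, 1100000, Z) ⊢ (q_1, 100000, DZ) ⊢ (q_0, 00000, Z) ⊢ (q_0, 0000, CZ) ⊢ (q_0, 000, CZ) ⊢ (q_0, 00, CZ) ⊢ (q_0, 0, CZ) ⊢ (q_0, ε, CZ)
All input consumed; M is in state q_0.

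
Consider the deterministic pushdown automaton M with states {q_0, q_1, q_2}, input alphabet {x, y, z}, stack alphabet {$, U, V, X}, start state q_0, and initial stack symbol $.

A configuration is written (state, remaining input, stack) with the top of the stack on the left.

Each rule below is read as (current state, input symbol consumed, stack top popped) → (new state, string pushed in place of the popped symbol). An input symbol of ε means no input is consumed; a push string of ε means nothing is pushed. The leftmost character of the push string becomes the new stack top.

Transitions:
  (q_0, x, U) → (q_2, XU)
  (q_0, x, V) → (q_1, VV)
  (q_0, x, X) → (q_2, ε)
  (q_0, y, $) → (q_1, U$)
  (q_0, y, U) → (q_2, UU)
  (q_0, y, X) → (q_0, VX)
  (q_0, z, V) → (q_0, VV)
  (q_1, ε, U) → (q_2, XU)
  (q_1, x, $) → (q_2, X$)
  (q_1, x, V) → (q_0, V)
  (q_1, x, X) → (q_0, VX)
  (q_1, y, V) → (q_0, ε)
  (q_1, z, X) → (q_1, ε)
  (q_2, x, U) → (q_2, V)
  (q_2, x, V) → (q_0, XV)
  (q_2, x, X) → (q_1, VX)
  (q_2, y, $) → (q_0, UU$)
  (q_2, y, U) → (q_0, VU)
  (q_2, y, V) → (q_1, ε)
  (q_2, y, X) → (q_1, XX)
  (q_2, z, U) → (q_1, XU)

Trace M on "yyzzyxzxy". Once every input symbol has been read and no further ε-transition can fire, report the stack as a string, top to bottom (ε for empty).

VVXXU$

(q_0, yyzzyxzxy, $)
  read y, top $: go to q_1, push U$ → (q_1, yzzyxzxy, U$)
  ε-move, top U: go to q_2, push XU → (q_2, yzzyxzxy, XU$)
  read y, top X: go to q_1, push XX → (q_1, zzyxzxy, XXU$)
  read z, top X: go to q_1, push ε → (q_1, zyxzxy, XU$)
  read z, top X: go to q_1, push ε → (q_1, yxzxy, U$)
  ε-move, top U: go to q_2, push XU → (q_2, yxzxy, XU$)
  read y, top X: go to q_1, push XX → (q_1, xzxy, XXU$)
  read x, top X: go to q_0, push VX → (q_0, zxy, VXXU$)
  read z, top V: go to q_0, push VV → (q_0, xy, VVXXU$)
  read x, top V: go to q_1, push VV → (q_1, y, VVVXXU$)
  read y, top V: go to q_0, push ε → (q_0, ε, VVXXU$)
All input consumed in state q_0 with stack VVXXU$.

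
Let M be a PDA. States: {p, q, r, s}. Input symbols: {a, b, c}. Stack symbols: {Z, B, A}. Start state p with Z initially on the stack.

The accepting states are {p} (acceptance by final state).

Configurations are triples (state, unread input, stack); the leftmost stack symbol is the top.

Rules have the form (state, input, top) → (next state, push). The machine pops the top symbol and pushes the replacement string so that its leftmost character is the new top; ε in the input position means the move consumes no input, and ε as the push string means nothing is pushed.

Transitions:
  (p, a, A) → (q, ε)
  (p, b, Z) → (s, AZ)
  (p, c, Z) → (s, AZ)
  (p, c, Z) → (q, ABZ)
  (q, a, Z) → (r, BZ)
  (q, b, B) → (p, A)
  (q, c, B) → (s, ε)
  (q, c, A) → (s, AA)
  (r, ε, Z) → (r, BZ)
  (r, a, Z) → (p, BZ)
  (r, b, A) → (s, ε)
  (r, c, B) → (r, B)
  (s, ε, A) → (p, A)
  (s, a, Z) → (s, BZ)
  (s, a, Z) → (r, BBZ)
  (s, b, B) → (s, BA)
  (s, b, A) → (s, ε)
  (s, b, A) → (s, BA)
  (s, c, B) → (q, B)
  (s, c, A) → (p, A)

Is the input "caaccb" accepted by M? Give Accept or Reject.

Reject

No computation consumes all input and reaches a final state.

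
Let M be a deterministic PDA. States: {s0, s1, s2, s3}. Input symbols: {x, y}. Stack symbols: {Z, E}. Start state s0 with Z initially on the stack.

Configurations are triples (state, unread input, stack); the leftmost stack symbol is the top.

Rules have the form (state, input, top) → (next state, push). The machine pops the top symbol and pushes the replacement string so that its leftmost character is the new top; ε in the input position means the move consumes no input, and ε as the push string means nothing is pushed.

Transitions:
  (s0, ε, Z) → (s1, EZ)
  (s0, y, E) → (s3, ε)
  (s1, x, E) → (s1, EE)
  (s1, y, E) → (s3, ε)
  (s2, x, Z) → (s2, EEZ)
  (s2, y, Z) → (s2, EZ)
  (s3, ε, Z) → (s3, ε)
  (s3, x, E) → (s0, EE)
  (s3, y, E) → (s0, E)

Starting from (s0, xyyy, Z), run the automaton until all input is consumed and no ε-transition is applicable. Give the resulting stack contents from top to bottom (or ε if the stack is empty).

(s0, xyyy, Z)
  ε-move, top Z: go to s1, push EZ → (s1, xyyy, EZ)
  read x, top E: go to s1, push EE → (s1, yyy, EEZ)
  read y, top E: go to s3, push ε → (s3, yy, EZ)
  read y, top E: go to s0, push E → (s0, y, EZ)
  read y, top E: go to s3, push ε → (s3, ε, Z)
  ε-move, top Z: go to s3, push ε → (s3, ε, ε)
All input consumed in state s3 with stack ε.

ε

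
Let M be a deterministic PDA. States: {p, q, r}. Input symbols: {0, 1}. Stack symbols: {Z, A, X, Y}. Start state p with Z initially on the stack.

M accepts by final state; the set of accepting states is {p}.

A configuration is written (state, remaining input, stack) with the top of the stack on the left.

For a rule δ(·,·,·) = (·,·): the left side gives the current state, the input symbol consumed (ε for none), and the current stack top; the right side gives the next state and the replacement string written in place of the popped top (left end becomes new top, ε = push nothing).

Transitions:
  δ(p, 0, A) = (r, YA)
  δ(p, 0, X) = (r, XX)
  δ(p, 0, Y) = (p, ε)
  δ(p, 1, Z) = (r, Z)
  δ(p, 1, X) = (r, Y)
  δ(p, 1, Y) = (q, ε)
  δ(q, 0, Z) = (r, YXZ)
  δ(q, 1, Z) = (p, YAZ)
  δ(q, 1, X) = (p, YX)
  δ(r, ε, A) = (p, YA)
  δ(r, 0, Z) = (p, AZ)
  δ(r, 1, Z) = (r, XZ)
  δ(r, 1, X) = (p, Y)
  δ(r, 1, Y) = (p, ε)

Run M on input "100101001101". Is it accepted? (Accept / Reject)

(p, 100101001101, Z)
  read 1, top Z: go to r, push Z → (r, 00101001101, Z)
  read 0, top Z: go to p, push AZ → (p, 0101001101, AZ)
  read 0, top A: go to r, push YA → (r, 101001101, YAZ)
  read 1, top Y: go to p, push ε → (p, 01001101, AZ)
  read 0, top A: go to r, push YA → (r, 1001101, YAZ)
  read 1, top Y: go to p, push ε → (p, 001101, AZ)
  read 0, top A: go to r, push YA → (r, 01101, YAZ)
No transition applies at (r, 01101, YAZ); input not fully consumed.

Reject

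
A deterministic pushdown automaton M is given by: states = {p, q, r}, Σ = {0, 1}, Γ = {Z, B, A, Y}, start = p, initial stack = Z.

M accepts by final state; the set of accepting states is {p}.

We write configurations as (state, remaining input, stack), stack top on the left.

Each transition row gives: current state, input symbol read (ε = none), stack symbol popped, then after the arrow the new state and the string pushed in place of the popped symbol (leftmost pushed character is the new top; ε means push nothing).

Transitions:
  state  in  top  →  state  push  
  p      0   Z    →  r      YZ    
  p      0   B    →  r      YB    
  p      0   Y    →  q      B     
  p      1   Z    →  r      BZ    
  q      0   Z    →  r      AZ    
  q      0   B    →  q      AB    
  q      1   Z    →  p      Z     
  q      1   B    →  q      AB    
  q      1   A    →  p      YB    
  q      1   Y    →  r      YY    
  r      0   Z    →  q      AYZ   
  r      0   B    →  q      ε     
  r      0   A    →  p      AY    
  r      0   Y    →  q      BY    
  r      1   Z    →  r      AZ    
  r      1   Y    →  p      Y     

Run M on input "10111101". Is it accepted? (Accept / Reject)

(p, 10111101, Z) ⊢ (r, 0111101, BZ) ⊢ (q, 111101, Z) ⊢ (p, 11101, Z) ⊢ (r, 1101, BZ)
No transition applies at (r, 1101, BZ); input not fully consumed.

Reject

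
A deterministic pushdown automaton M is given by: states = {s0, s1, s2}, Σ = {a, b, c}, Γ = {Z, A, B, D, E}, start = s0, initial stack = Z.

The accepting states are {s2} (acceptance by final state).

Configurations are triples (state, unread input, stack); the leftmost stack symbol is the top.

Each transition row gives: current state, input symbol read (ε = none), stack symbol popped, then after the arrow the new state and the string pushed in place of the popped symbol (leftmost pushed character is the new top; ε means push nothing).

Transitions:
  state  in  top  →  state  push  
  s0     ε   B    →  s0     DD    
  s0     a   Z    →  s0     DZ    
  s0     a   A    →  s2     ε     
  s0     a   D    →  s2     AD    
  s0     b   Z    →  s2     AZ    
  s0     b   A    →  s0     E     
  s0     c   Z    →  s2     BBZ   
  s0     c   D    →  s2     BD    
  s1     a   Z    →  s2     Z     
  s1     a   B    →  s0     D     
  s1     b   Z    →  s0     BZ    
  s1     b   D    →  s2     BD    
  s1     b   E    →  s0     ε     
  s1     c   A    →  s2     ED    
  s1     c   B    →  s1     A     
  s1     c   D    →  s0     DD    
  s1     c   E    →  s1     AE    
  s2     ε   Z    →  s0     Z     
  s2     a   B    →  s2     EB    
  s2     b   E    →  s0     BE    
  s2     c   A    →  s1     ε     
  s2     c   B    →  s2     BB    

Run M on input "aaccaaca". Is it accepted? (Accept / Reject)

(s0, aaccaaca, Z)
  read a, top Z: go to s0, push DZ → (s0, accaaca, DZ)
  read a, top D: go to s2, push AD → (s2, ccaaca, ADZ)
  read c, top A: go to s1, push ε → (s1, caaca, DZ)
  read c, top D: go to s0, push DD → (s0, aaca, DDZ)
  read a, top D: go to s2, push AD → (s2, aca, ADDZ)
No transition applies at (s2, aca, ADDZ); input not fully consumed.

Reject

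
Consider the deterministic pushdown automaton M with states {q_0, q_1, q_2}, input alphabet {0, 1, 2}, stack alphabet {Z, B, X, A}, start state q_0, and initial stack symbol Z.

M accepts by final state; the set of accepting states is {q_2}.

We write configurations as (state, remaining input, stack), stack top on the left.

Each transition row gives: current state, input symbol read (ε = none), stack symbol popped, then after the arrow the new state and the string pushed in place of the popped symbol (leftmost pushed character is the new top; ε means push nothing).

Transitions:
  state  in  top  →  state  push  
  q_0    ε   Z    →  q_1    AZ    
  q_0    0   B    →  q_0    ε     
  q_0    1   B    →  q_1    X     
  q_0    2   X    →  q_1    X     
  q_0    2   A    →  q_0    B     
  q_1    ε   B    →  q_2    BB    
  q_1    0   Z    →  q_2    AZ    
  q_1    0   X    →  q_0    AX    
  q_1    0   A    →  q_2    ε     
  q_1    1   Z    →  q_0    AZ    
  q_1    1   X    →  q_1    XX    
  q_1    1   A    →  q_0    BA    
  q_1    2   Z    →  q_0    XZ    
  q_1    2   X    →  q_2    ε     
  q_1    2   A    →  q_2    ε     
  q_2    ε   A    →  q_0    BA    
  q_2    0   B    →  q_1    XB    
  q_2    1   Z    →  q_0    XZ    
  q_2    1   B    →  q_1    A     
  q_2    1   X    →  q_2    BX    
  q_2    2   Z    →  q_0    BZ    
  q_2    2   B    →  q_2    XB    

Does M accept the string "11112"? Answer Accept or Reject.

(q_0, 11112, Z)
  ε-move, top Z: go to q_1, push AZ → (q_1, 11112, AZ)
  read 1, top A: go to q_0, push BA → (q_0, 1112, BAZ)
  read 1, top B: go to q_1, push X → (q_1, 112, XAZ)
  read 1, top X: go to q_1, push XX → (q_1, 12, XXAZ)
  read 1, top X: go to q_1, push XX → (q_1, 2, XXXAZ)
  read 2, top X: go to q_2, push ε → (q_2, ε, XXAZ)
All input consumed; state q_2 ∈ F.

Accept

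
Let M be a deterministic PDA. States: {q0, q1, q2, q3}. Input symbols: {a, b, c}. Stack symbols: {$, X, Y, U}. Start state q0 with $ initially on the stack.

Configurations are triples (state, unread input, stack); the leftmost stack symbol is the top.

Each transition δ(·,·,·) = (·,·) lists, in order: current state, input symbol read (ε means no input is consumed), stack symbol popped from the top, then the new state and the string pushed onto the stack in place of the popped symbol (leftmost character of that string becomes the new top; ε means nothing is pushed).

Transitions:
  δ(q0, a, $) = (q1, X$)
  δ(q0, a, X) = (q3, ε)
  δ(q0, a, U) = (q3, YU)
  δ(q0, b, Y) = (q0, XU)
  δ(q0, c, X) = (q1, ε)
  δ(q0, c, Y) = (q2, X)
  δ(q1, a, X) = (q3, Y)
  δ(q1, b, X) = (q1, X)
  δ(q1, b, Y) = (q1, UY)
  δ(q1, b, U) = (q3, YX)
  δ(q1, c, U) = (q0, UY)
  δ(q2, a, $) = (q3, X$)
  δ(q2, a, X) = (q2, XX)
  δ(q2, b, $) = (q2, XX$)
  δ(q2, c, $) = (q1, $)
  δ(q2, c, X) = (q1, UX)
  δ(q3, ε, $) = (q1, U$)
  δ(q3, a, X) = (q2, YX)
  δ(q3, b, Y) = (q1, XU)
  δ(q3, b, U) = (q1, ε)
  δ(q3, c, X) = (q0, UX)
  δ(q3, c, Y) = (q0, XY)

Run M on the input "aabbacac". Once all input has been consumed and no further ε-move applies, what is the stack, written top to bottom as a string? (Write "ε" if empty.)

(q0, aabbacac, $) ⊢ (q1, abbacac, X$) ⊢ (q3, bbacac, Y$) ⊢ (q1, bacac, XU$) ⊢ (q1, acac, XU$) ⊢ (q3, cac, YU$) ⊢ (q0, ac, XYU$) ⊢ (q3, c, YU$) ⊢ (q0, ε, XYU$)
All input consumed in state q0 with stack XYU$.

XYU$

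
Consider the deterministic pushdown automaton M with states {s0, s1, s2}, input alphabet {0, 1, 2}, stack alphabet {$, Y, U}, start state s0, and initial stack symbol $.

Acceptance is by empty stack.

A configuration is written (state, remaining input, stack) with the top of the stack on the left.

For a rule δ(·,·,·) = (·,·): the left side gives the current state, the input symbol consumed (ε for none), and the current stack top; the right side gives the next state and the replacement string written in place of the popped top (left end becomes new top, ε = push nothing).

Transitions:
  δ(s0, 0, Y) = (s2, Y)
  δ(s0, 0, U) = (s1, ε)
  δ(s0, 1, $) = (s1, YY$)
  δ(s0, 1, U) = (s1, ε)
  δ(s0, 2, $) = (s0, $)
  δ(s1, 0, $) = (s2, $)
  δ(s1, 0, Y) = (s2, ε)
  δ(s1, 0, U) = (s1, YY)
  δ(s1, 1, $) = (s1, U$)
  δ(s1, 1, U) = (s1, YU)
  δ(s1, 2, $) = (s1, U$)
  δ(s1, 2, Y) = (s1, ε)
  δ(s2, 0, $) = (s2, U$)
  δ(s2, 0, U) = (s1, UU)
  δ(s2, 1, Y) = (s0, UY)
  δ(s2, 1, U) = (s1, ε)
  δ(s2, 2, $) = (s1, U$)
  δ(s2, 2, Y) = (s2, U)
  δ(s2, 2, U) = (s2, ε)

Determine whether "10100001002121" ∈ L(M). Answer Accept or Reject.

(s0, 10100001002121, $) ⊢ (s1, 0100001002121, YY$) ⊢ (s2, 100001002121, Y$) ⊢ (s0, 00001002121, UY$) ⊢ (s1, 0001002121, Y$) ⊢ (s2, 001002121, $) ⊢ (s2, 01002121, U$) ⊢ (s1, 1002121, UU$) ⊢ (s1, 002121, YUU$) ⊢ (s2, 02121, UU$) ⊢ (s1, 2121, UUU$)
No transition applies at (s1, 2121, UUU$); input not fully consumed.

Reject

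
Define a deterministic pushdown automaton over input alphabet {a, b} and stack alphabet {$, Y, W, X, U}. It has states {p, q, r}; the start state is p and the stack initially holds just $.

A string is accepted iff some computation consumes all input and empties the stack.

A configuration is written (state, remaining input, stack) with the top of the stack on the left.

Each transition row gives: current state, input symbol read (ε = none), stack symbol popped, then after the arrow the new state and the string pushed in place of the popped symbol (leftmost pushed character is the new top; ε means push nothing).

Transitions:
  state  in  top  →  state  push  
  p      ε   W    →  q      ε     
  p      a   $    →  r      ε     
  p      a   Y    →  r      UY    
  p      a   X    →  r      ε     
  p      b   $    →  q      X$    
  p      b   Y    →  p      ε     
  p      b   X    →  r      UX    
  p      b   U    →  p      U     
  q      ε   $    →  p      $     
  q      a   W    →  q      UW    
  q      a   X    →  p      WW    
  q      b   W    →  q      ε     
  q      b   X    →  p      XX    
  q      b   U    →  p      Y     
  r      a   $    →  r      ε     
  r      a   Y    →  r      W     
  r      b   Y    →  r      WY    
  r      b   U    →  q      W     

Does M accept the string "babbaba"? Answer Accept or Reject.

(p, babbaba, $)
  read b, top $: go to q, push X$ → (q, abbaba, X$)
  read a, top X: go to p, push WW → (p, bbaba, WW$)
  ε-move, top W: go to q, push ε → (q, bbaba, W$)
  read b, top W: go to q, push ε → (q, baba, $)
  ε-move, top $: go to p, push $ → (p, baba, $)
  read b, top $: go to q, push X$ → (q, aba, X$)
  read a, top X: go to p, push WW → (p, ba, WW$)
  ε-move, top W: go to q, push ε → (q, ba, W$)
  read b, top W: go to q, push ε → (q, a, $)
  ε-move, top $: go to p, push $ → (p, a, $)
  read a, top $: go to r, push ε → (r, ε, ε)
All input consumed and the stack is empty.

Accept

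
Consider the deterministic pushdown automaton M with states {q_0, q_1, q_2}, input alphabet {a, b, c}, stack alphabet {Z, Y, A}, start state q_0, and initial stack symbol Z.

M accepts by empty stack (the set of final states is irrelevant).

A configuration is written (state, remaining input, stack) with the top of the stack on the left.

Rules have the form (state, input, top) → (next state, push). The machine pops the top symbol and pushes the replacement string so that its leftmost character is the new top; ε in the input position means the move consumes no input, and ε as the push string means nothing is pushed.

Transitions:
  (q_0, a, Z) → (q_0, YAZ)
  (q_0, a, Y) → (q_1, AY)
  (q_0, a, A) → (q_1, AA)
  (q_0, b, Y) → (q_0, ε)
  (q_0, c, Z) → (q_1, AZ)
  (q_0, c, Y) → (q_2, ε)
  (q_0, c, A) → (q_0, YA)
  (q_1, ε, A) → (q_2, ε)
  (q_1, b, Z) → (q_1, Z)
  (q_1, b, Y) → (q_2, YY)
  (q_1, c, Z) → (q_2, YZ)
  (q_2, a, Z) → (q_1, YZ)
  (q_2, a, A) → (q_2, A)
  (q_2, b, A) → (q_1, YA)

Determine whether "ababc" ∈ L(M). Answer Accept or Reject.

Reject

(q_0, ababc, Z)
  read a, top Z: go to q_0, push YAZ → (q_0, babc, YAZ)
  read b, top Y: go to q_0, push ε → (q_0, abc, AZ)
  read a, top A: go to q_1, push AA → (q_1, bc, AAZ)
  ε-move, top A: go to q_2, push ε → (q_2, bc, AZ)
  read b, top A: go to q_1, push YA → (q_1, c, YAZ)
No transition applies at (q_1, c, YAZ); input not fully consumed.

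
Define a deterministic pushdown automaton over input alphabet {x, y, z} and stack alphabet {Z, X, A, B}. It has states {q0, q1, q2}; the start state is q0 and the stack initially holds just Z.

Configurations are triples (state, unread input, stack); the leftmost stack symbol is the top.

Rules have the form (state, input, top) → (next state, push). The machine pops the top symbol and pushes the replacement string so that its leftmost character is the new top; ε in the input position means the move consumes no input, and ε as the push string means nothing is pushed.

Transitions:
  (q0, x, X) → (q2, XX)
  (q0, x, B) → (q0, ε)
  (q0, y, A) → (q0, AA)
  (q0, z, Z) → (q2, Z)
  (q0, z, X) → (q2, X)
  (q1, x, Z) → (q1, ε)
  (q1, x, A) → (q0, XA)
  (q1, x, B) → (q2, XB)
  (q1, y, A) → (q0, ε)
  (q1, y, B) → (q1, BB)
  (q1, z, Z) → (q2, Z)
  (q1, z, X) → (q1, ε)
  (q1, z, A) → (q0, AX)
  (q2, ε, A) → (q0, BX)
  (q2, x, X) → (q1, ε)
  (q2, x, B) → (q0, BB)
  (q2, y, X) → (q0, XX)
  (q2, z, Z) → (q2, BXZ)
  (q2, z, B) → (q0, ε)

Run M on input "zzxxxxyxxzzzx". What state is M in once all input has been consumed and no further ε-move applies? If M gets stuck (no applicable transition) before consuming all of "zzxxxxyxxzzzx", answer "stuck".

q1

(q0, zzxxxxyxxzzzx, Z)
  read z, top Z: go to q2, push Z → (q2, zxxxxyxxzzzx, Z)
  read z, top Z: go to q2, push BXZ → (q2, xxxxyxxzzzx, BXZ)
  read x, top B: go to q0, push BB → (q0, xxxyxxzzzx, BBXZ)
  read x, top B: go to q0, push ε → (q0, xxyxxzzzx, BXZ)
  read x, top B: go to q0, push ε → (q0, xyxxzzzx, XZ)
  read x, top X: go to q2, push XX → (q2, yxxzzzx, XXZ)
  read y, top X: go to q0, push XX → (q0, xxzzzx, XXXZ)
  read x, top X: go to q2, push XX → (q2, xzzzx, XXXXZ)
  read x, top X: go to q1, push ε → (q1, zzzx, XXXZ)
  read z, top X: go to q1, push ε → (q1, zzx, XXZ)
  read z, top X: go to q1, push ε → (q1, zx, XZ)
  read z, top X: go to q1, push ε → (q1, x, Z)
  read x, top Z: go to q1, push ε → (q1, ε, ε)
All input consumed; M is in state q1.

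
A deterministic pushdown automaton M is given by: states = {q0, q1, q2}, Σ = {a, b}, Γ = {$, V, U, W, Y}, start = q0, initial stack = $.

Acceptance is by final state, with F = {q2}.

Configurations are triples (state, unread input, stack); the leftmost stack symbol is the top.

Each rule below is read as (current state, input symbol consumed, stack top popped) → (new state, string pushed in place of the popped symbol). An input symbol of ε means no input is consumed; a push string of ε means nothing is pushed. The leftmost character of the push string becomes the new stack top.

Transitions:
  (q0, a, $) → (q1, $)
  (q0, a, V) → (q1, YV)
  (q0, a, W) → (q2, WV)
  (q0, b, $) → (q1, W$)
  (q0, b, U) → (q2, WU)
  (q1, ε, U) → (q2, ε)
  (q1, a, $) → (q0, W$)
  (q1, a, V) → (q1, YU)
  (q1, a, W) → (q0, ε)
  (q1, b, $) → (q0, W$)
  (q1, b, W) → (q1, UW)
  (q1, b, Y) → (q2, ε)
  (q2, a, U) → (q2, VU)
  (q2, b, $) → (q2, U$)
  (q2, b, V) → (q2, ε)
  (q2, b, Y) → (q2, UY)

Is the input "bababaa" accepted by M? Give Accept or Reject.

Reject

(q0, bababaa, $)
  read b, top $: go to q1, push W$ → (q1, ababaa, W$)
  read a, top W: go to q0, push ε → (q0, babaa, $)
  read b, top $: go to q1, push W$ → (q1, abaa, W$)
  read a, top W: go to q0, push ε → (q0, baa, $)
  read b, top $: go to q1, push W$ → (q1, aa, W$)
  read a, top W: go to q0, push ε → (q0, a, $)
  read a, top $: go to q1, push $ → (q1, ε, $)
All input consumed; state q1 ∉ F and no further ε-move applies.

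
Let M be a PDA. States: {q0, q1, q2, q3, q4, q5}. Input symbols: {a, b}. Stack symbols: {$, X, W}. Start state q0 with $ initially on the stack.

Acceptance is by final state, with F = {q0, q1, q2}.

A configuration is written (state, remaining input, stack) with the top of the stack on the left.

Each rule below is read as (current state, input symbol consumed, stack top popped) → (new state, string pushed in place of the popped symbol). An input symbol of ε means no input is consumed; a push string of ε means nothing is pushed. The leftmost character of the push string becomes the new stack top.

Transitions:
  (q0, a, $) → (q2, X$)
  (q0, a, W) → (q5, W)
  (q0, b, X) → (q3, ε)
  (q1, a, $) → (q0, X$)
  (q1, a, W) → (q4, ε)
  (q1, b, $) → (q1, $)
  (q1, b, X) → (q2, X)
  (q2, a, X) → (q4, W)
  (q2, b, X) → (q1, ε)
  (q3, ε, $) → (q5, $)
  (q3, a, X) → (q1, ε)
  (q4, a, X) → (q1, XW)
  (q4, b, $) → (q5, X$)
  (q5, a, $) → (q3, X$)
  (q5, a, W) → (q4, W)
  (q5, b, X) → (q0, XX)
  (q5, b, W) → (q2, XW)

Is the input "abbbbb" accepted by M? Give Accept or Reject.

One accepting computation: (q0, abbbbb, $) ⊢ (q2, bbbbb, X$) ⊢ (q1, bbbb, $) ⊢ (q1, bbb, $) ⊢ (q1, bb, $) ⊢ (q1, b, $) ⊢ (q1, ε, $)
All input consumed and state q1 ∈ F.

Accept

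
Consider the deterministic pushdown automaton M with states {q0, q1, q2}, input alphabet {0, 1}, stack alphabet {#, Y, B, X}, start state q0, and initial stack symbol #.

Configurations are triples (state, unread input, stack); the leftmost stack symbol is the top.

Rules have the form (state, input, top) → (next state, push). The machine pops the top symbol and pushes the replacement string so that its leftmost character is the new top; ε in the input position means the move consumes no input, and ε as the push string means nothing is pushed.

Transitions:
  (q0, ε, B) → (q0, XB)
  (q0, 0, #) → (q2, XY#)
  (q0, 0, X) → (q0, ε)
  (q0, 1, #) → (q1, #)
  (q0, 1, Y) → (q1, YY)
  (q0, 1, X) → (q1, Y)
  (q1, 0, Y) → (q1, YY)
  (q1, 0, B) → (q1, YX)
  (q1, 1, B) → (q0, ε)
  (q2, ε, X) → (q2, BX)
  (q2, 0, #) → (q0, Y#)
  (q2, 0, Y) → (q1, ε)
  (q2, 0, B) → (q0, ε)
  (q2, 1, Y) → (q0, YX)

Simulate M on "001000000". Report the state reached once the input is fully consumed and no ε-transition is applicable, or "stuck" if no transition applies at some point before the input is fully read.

(q0, 001000000, #)
  read 0, top #: go to q2, push XY# → (q2, 01000000, XY#)
  ε-move, top X: go to q2, push BX → (q2, 01000000, BXY#)
  read 0, top B: go to q0, push ε → (q0, 1000000, XY#)
  read 1, top X: go to q1, push Y → (q1, 000000, YY#)
  read 0, top Y: go to q1, push YY → (q1, 00000, YYY#)
  read 0, top Y: go to q1, push YY → (q1, 0000, YYYY#)
  read 0, top Y: go to q1, push YY → (q1, 000, YYYYY#)
  read 0, top Y: go to q1, push YY → (q1, 00, YYYYYY#)
  read 0, top Y: go to q1, push YY → (q1, 0, YYYYYYY#)
  read 0, top Y: go to q1, push YY → (q1, ε, YYYYYYYY#)
All input consumed; M is in state q1.

q1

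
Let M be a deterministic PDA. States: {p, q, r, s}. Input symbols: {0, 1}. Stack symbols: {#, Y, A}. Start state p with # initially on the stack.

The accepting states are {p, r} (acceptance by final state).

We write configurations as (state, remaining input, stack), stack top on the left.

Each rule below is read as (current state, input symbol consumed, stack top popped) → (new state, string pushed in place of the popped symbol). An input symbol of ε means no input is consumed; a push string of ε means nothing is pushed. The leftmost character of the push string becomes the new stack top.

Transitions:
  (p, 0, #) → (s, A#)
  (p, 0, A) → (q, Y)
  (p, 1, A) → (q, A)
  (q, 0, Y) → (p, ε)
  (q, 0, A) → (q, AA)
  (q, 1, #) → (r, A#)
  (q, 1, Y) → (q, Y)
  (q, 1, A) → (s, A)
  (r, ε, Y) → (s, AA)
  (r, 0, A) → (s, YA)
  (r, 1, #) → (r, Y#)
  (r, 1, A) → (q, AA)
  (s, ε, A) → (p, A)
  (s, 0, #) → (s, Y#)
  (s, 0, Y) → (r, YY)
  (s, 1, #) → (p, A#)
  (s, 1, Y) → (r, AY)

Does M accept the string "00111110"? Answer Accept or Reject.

Accept

(p, 00111110, #)
  read 0, top #: go to s, push A# → (s, 0111110, A#)
  ε-move, top A: go to p, push A → (p, 0111110, A#)
  read 0, top A: go to q, push Y → (q, 111110, Y#)
  read 1, top Y: go to q, push Y → (q, 11110, Y#)
  read 1, top Y: go to q, push Y → (q, 1110, Y#)
  read 1, top Y: go to q, push Y → (q, 110, Y#)
  read 1, top Y: go to q, push Y → (q, 10, Y#)
  read 1, top Y: go to q, push Y → (q, 0, Y#)
  read 0, top Y: go to p, push ε → (p, ε, #)
All input consumed; state p ∈ F.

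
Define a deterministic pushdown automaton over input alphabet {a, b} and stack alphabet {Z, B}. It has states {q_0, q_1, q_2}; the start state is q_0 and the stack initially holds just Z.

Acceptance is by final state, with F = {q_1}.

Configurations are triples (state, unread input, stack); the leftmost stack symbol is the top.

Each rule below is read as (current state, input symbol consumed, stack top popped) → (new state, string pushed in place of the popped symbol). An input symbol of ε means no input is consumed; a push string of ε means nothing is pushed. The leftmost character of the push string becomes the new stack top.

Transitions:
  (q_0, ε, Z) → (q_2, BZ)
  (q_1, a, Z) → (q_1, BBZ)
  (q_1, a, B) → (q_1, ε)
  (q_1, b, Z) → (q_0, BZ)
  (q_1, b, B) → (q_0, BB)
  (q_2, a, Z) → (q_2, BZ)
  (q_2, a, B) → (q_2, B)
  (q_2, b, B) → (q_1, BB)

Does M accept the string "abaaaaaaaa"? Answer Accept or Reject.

Accept

(q_0, abaaaaaaaa, Z)
  ε-move, top Z: go to q_2, push BZ → (q_2, abaaaaaaaa, BZ)
  read a, top B: go to q_2, push B → (q_2, baaaaaaaa, BZ)
  read b, top B: go to q_1, push BB → (q_1, aaaaaaaa, BBZ)
  read a, top B: go to q_1, push ε → (q_1, aaaaaaa, BZ)
  read a, top B: go to q_1, push ε → (q_1, aaaaaa, Z)
  read a, top Z: go to q_1, push BBZ → (q_1, aaaaa, BBZ)
  read a, top B: go to q_1, push ε → (q_1, aaaa, BZ)
  read a, top B: go to q_1, push ε → (q_1, aaa, Z)
  read a, top Z: go to q_1, push BBZ → (q_1, aa, BBZ)
  read a, top B: go to q_1, push ε → (q_1, a, BZ)
  read a, top B: go to q_1, push ε → (q_1, ε, Z)
All input consumed; state q_1 ∈ F.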